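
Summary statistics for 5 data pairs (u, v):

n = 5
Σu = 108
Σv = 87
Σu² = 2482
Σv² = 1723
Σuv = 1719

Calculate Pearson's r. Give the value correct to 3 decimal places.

r = (nΣuv − ΣuΣv) / √[(nΣu² − (Σu)²)(nΣv² − (Σv)²)]
Numerator: 5×1719 − 108×87 = -801
Denominator: √[(12410 − 11664)(8615 − 7569)] = √[746 × 1046] = 883.3550
r = -801 / 883.3550 ≈ -0.907

-0.907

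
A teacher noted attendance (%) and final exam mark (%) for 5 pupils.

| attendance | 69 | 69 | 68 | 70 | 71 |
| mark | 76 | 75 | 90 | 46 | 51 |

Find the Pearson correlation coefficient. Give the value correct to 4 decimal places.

-0.9149

n = 5, Σx = 347, Σy = 338, Σx² = 24087, Σy² = 24218, Σxy = 23380
nΣxy − ΣxΣy = 116900 − 117286 = -386
nΣx² − (Σx)² = 120435 − 120409 = 26; nΣy² − (Σy)² = 121090 − 114244 = 6846
r = -386 / √(26 × 6846) = -386 / 421.8957 ≈ -0.9149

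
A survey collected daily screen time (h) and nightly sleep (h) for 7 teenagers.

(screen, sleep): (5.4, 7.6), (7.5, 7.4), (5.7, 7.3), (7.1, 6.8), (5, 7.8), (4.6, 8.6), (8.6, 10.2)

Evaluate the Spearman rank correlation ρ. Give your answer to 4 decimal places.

Rank screen: 3, 6, 4, 5, 2, 1, 7
Rank sleep: 4, 3, 2, 1, 5, 6, 7
d = rank(screen) − rank(sleep): -1, 3, 2, 4, -3, -5, 0; Σd² = 64
ρ = 1 − 6Σd² / [n(n²−1)] = 1 − 6×64 / (7×48) = 1 − 384/336 ≈ -0.1429

-0.1429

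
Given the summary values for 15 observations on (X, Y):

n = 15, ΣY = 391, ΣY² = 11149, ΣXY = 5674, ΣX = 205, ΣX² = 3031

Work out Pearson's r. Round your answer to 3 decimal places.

r = (nΣXY − ΣXΣY) / √[(nΣX² − (ΣX)²)(nΣY² − (ΣY)²)]
Numerator: 15×5674 − 205×391 = 4955
Denominator: √[(45465 − 42025)(167235 − 152881)] = √[3440 × 14354] = 7026.9311
r = 4955 / 7026.9311 ≈ 0.705

0.705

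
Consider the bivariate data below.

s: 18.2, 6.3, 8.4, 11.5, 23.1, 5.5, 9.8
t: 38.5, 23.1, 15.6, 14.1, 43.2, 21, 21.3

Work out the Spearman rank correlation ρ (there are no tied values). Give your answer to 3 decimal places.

0.464

Rank s: 6, 2, 3, 5, 7, 1, 4
Rank t: 6, 5, 2, 1, 7, 3, 4
d = rank(s) − rank(t): 0, -3, 1, 4, 0, -2, 0; Σd² = 30
ρ = 1 − 6Σd² / [n(n²−1)] = 1 − 6×30 / (7×48) = 1 − 180/336 ≈ 0.464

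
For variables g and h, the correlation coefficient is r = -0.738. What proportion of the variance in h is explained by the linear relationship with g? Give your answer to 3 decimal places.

r² = (-0.738)² = 0.545

0.545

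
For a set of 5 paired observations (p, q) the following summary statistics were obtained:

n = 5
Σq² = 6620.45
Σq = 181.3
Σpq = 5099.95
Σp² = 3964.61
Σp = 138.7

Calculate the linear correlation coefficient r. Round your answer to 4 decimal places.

0.9579

r = (nΣpq − ΣpΣq) / √[(nΣp² − (Σp)²)(nΣq² − (Σq)²)]
Numerator: 5×5099.95 − 138.7×181.3 = 353.44
Denominator: √[(19823.05 − 19237.69)(33102.25 − 32869.69)] = √[585.36 × 232.56] = 368.9598
r = 353.44 / 368.9598 ≈ 0.9579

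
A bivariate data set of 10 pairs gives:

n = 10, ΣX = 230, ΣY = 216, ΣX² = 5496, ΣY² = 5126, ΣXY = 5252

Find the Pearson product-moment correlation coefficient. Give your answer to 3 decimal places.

0.922

r = (nΣXY − ΣXΣY) / √[(nΣX² − (ΣX)²)(nΣY² − (ΣY)²)]
Numerator: 10×5252 − 230×216 = 2840
Denominator: √[(54960 − 52900)(51260 − 46656)] = √[2060 × 4604] = 3079.6493
r = 2840 / 3079.6493 ≈ 0.922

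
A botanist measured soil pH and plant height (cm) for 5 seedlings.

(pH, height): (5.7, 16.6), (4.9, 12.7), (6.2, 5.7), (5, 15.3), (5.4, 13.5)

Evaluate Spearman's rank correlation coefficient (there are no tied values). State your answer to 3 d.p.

Rank pH: 4, 1, 5, 2, 3
Rank height: 5, 2, 1, 4, 3
d = rank(pH) − rank(height): -1, -1, 4, -2, 0; Σd² = 22
ρ = 1 − 6Σd² / [n(n²−1)] = 1 − 6×22 / (5×24) = 1 − 132/120 ≈ -0.100

-0.100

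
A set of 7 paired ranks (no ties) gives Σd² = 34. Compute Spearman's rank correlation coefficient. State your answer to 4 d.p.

ρ = 1 − 6Σd² / [n(n²−1)] = 1 − 6×34 / (7×48)
  = 1 − 204/336 = 1 − 0.60714 ≈ 0.3929

0.3929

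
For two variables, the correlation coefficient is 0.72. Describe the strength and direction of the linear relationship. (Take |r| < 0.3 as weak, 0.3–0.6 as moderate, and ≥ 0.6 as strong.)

r = 0.72 > 0 so the relationship is positive.
|r| = 0.72, which falls in the strong range.

strong positive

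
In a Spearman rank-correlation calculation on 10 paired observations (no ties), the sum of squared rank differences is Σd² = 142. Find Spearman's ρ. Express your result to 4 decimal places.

0.1394

ρ = 1 − 6Σd² / [n(n²−1)] = 1 − 6×142 / (10×99)
  = 1 − 852/990 = 1 − 0.86061 ≈ 0.1394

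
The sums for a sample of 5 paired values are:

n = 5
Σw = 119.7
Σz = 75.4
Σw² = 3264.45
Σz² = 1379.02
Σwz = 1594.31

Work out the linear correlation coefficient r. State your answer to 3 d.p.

-0.678

r = (nΣwz − ΣwΣz) / √[(nΣw² − (Σw)²)(nΣz² − (Σz)²)]
Numerator: 5×1594.31 − 119.7×75.4 = -1053.83
Denominator: √[(16322.25 − 14328.09)(6895.1 − 5685.16)] = √[1994.16 × 1209.94] = 1553.3235
r = -1053.83 / 1553.3235 ≈ -0.678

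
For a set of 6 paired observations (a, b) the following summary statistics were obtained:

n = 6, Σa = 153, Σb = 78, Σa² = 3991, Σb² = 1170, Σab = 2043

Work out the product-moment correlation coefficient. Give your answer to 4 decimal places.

r = (nΣab − ΣaΣb) / √[(nΣa² − (Σa)²)(nΣb² − (Σb)²)]
Numerator: 6×2043 − 153×78 = 324
Denominator: √[(23946 − 23409)(7020 − 6084)] = √[537 × 936] = 708.9654
r = 324 / 708.9654 ≈ 0.4570

0.4570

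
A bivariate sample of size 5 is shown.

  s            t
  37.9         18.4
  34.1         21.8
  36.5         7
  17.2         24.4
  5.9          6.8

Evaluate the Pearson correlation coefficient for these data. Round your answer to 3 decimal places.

0.197

n = 5, Σs = 131.6, Σt = 78.4, Σs² = 4262.12, Σt² = 1504.4, Σst = 2156.04
nΣst − ΣsΣt = 10780.2 − 10317.44 = 462.76
nΣs² − (Σs)² = 21310.6 − 17318.56 = 3992.04; nΣt² − (Σt)² = 7522 − 6146.56 = 1375.44
r = 462.76 / √(3992.04 × 1375.44) = 462.76 / 2343.2481 ≈ 0.197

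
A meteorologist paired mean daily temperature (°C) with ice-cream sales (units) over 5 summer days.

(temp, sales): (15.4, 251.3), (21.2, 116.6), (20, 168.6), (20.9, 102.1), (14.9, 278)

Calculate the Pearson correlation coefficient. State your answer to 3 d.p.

-0.978

n = 5, Σx = 92.4, Σy = 916.6, Σx² = 1745.42, Σy² = 192881.62, Σxy = 15990.03
nΣxy − ΣxΣy = 79950.15 − 84693.84 = -4743.69
nΣx² − (Σx)² = 8727.1 − 8537.76 = 189.34; nΣy² − (Σy)² = 964408.1 − 840155.56 = 124252.54
r = -4743.69 / √(189.34 × 124252.54) = -4743.69 / 4850.3583 ≈ -0.978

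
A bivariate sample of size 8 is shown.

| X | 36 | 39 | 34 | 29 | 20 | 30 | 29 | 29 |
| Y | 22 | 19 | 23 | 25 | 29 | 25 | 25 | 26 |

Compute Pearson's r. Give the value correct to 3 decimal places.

-0.976

n = 8, ΣX = 246, ΣY = 194, ΣX² = 7796, ΣY² = 4766, ΣXY = 5849
nΣXY − ΣXΣY = 46792 − 47724 = -932
nΣX² − (ΣX)² = 62368 − 60516 = 1852; nΣY² − (ΣY)² = 38128 − 37636 = 492
r = -932 / √(1852 × 492) = -932 / 954.5596 ≈ -0.976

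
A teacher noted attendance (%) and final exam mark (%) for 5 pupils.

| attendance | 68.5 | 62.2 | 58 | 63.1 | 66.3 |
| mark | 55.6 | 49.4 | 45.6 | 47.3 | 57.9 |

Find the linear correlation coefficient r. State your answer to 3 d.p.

n = 5, Σx = 318.1, Σy = 255.8, Σx² = 20302.39, Σy² = 13200.78, Σxy = 16349.48
nΣxy − ΣxΣy = 81747.4 − 81369.98 = 377.42
nΣx² − (Σx)² = 101511.95 − 101187.61 = 324.34; nΣy² − (Σy)² = 66003.9 − 65433.64 = 570.26
r = 377.42 / √(324.34 × 570.26) = 377.42 / 430.0676 ≈ 0.878

0.878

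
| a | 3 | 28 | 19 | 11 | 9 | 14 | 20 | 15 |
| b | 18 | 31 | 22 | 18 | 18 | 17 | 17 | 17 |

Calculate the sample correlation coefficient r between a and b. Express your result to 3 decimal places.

0.709

n = 8, Σa = 119, Σb = 158, Σa² = 2177, Σb² = 3284, Σab = 2533
nΣab − ΣaΣb = 20264 − 18802 = 1462
nΣa² − (Σa)² = 17416 − 14161 = 3255; nΣb² − (Σb)² = 26272 − 24964 = 1308
r = 1462 / √(3255 × 1308) = 1462 / 2063.3807 ≈ 0.709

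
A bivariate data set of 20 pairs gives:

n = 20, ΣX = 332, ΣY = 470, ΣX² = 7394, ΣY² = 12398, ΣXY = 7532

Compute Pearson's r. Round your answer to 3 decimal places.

r = (nΣXY − ΣXΣY) / √[(nΣX² − (ΣX)²)(nΣY² − (ΣY)²)]
Numerator: 20×7532 − 332×470 = -5400
Denominator: √[(147880 − 110224)(247960 − 220900)] = √[37656 × 27060] = 31921.3308
r = -5400 / 31921.3308 ≈ -0.169

-0.169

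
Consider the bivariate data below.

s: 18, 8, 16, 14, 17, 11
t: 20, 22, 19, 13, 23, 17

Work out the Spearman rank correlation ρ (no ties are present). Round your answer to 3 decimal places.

0.257

Rank s: 6, 1, 4, 3, 5, 2
Rank t: 4, 5, 3, 1, 6, 2
d = rank(s) − rank(t): 2, -4, 1, 2, -1, 0; Σd² = 26
ρ = 1 − 6Σd² / [n(n²−1)] = 1 − 6×26 / (6×35) = 1 − 156/210 ≈ 0.257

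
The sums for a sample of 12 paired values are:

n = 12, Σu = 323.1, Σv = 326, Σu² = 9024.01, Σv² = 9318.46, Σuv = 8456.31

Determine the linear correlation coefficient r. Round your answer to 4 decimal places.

r = (nΣuv − ΣuΣv) / √[(nΣu² − (Σu)²)(nΣv² − (Σv)²)]
Numerator: 12×8456.31 − 323.1×326 = -3854.88
Denominator: √[(108288.12 − 104393.61)(111821.52 − 106276)] = √[3894.51 × 5545.52] = 4647.2662
r = -3854.88 / 4647.2662 ≈ -0.8295

-0.8295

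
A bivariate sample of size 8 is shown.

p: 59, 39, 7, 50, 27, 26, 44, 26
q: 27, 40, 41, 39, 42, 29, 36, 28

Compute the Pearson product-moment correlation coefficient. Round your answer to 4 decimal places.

-0.2890

n = 8, Σp = 278, Σq = 282, Σp² = 11568, Σq² = 10216, Σpq = 9590
nΣpq − ΣpΣq = 76720 − 78396 = -1676
nΣp² − (Σp)² = 92544 − 77284 = 15260; nΣq² − (Σq)² = 81728 − 79524 = 2204
r = -1676 / √(15260 × 2204) = -1676 / 5799.4000 ≈ -0.2890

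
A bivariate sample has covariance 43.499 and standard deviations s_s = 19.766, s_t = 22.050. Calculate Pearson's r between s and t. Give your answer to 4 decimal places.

r = Cov(s,t) / (s_s · s_t) = 43.499 / (19.766 × 22.050)
  = 43.499 / 435.8403 ≈ 0.0998

0.0998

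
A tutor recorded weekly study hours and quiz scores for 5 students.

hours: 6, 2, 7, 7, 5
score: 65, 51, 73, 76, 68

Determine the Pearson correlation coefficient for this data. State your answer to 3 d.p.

0.953

n = 5, Σx = 27, Σy = 333, Σx² = 163, Σy² = 22555, Σxy = 1875
nΣxy − ΣxΣy = 9375 − 8991 = 384
nΣx² − (Σx)² = 815 − 729 = 86; nΣy² − (Σy)² = 112775 − 110889 = 1886
r = 384 / √(86 × 1886) = 384 / 402.7356 ≈ 0.953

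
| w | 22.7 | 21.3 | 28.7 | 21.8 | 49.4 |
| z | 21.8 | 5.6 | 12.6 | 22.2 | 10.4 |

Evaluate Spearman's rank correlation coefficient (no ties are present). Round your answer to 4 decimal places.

0.0000

Rank w: 3, 1, 4, 2, 5
Rank z: 4, 1, 3, 5, 2
d = rank(w) − rank(z): -1, 0, 1, -3, 3; Σd² = 20
ρ = 1 − 6Σd² / [n(n²−1)] = 1 − 6×20 / (5×24) = 1 − 120/120 ≈ 0.0000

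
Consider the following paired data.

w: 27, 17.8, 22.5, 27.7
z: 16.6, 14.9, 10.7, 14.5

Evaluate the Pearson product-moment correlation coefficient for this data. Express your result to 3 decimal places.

n = 4, Σw = 95, Σz = 56.7, Σw² = 2319.38, Σz² = 822.31, Σwz = 1355.82
nΣwz − ΣwΣz = 5423.28 − 5386.5 = 36.78
nΣw² − (Σw)² = 9277.52 − 9025 = 252.52; nΣz² − (Σz)² = 3289.24 − 3214.89 = 74.35
r = 36.78 / √(252.52 × 74.35) = 36.78 / 137.0214 ≈ 0.268

0.268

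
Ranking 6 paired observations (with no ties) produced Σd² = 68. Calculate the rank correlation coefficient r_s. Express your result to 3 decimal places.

ρ = 1 − 6Σd² / [n(n²−1)] = 1 − 6×68 / (6×35)
  = 1 − 408/210 = 1 − 1.9429 ≈ -0.943

-0.943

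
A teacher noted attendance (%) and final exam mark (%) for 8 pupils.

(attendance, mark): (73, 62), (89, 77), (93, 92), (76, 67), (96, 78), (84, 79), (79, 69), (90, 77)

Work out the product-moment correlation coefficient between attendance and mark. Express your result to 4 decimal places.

0.8324

n = 8, Σx = 680, Σy = 601, Σx² = 58288, Σy² = 45741, Σxy = 51532
nΣxy − ΣxΣy = 412256 − 408680 = 3576
nΣx² − (Σx)² = 466304 − 462400 = 3904; nΣy² − (Σy)² = 365928 − 361201 = 4727
r = 3576 / √(3904 × 4727) = 3576 / 4295.8361 ≈ 0.8324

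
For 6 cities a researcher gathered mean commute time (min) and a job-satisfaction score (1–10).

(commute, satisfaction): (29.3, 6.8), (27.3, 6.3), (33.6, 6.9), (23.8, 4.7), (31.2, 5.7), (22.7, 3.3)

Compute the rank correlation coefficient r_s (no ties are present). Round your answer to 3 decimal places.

0.829

Rank commute: 4, 3, 6, 2, 5, 1
Rank satisfaction: 5, 4, 6, 2, 3, 1
d = rank(commute) − rank(satisfaction): -1, -1, 0, 0, 2, 0; Σd² = 6
ρ = 1 − 6Σd² / [n(n²−1)] = 1 − 6×6 / (6×35) = 1 − 36/210 ≈ 0.829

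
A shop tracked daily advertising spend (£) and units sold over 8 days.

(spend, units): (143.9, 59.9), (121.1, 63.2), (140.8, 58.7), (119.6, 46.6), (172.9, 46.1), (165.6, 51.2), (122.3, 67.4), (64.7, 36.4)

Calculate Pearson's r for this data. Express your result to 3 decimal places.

0.302

n = 8, Σx = 1050.9, Σy = 429.5, Σx² = 145962.37, Σy² = 23813.87, Σxy = 57158.96
nΣxy − ΣxΣy = 457271.68 − 451361.55 = 5910.13
nΣx² − (Σx)² = 1167698.96 − 1104390.81 = 63308.15; nΣy² − (Σy)² = 190510.96 − 184470.25 = 6040.71
r = 5910.13 / √(63308.15 × 6040.71) = 5910.13 / 19555.7197 ≈ 0.302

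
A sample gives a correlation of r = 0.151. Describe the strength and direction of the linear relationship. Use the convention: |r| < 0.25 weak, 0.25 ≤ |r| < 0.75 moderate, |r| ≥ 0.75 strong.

weak positive

r = 0.151 > 0 so the relationship is positive.
|r| = 0.151, which falls in the weak range.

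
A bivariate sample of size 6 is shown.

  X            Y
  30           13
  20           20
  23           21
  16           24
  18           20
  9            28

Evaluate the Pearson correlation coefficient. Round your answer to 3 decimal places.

-0.954

n = 6, ΣX = 116, ΣY = 126, ΣX² = 2490, ΣY² = 2770, ΣXY = 2269
nΣXY − ΣXΣY = 13614 − 14616 = -1002
nΣX² − (ΣX)² = 14940 − 13456 = 1484; nΣY² − (ΣY)² = 16620 − 15876 = 744
r = -1002 / √(1484 × 744) = -1002 / 1050.7597 ≈ -0.954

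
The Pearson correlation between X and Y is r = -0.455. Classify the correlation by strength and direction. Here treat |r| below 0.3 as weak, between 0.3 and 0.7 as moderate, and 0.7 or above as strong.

moderate negative

r = -0.455 < 0 so the relationship is negative.
|r| = 0.455, which falls in the moderate range.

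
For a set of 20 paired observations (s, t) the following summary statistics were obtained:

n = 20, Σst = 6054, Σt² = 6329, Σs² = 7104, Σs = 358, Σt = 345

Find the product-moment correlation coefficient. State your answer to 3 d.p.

-0.237

r = (nΣst − ΣsΣt) / √[(nΣs² − (Σs)²)(nΣt² − (Σt)²)]
Numerator: 20×6054 − 358×345 = -2430
Denominator: √[(142080 − 128164)(126580 − 119025)] = √[13916 × 7555] = 10253.5545
r = -2430 / 10253.5545 ≈ -0.237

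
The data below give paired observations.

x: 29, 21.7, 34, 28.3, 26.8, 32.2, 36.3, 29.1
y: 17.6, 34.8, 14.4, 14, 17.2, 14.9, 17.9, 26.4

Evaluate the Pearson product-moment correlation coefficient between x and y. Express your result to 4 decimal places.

n = 8, Σx = 237.4, Σy = 157.2, Σx² = 7188.36, Σy² = 3459.38, Σxy = 4510.11
nΣxy − ΣxΣy = 36080.88 − 37319.28 = -1238.4
nΣx² − (Σx)² = 57506.88 − 56358.76 = 1148.12; nΣy² − (Σy)² = 27675.04 − 24711.84 = 2963.2
r = -1238.4 / √(1148.12 × 2963.2) = -1238.4 / 1844.4807 ≈ -0.6714

-0.6714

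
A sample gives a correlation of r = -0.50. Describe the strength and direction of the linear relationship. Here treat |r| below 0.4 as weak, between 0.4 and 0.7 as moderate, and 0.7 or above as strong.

r = -0.50 < 0 so the relationship is negative.
|r| = 0.50, which falls in the moderate range.

moderate negative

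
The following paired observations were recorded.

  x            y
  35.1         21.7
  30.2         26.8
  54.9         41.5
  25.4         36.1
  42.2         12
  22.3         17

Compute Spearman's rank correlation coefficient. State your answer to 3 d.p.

0.200

Rank x: 4, 3, 6, 2, 5, 1
Rank y: 3, 4, 6, 5, 1, 2
d = rank(x) − rank(y): 1, -1, 0, -3, 4, -1; Σd² = 28
ρ = 1 − 6Σd² / [n(n²−1)] = 1 − 6×28 / (6×35) = 1 − 168/210 ≈ 0.200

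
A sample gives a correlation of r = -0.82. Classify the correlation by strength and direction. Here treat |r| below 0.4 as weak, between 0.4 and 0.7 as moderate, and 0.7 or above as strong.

r = -0.82 < 0 so the relationship is negative.
|r| = 0.82, which falls in the strong range.

strong negative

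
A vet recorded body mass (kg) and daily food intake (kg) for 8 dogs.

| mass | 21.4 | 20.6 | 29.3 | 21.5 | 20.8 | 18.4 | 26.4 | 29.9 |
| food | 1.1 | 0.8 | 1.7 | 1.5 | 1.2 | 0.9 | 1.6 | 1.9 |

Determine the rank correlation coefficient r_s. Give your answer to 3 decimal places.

Rank mass: 4, 2, 7, 5, 3, 1, 6, 8
Rank food: 3, 1, 7, 5, 4, 2, 6, 8
d = rank(mass) − rank(food): 1, 1, 0, 0, -1, -1, 0, 0; Σd² = 4
ρ = 1 − 6Σd² / [n(n²−1)] = 1 − 6×4 / (8×63) = 1 − 24/504 ≈ 0.952

0.952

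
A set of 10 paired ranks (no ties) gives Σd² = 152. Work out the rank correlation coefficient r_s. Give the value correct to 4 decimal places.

0.0788

ρ = 1 − 6Σd² / [n(n²−1)] = 1 − 6×152 / (10×99)
  = 1 − 912/990 = 1 − 0.92121 ≈ 0.0788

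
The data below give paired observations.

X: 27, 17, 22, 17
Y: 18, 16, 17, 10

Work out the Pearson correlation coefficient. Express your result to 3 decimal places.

0.702

n = 4, ΣX = 83, ΣY = 61, ΣX² = 1791, ΣY² = 969, ΣXY = 1302
nΣXY − ΣXΣY = 5208 − 5063 = 145
nΣX² − (ΣX)² = 7164 − 6889 = 275; nΣY² − (ΣY)² = 3876 − 3721 = 155
r = 145 / √(275 × 155) = 145 / 206.4582 ≈ 0.702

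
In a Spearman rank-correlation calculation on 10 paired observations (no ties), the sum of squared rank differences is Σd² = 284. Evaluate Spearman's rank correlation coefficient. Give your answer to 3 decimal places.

-0.721

ρ = 1 − 6Σd² / [n(n²−1)] = 1 − 6×284 / (10×99)
  = 1 − 1704/990 = 1 − 1.7212 ≈ -0.721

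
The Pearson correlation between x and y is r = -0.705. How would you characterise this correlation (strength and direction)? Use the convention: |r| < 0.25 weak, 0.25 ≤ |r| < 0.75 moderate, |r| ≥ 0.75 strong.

moderate negative

r = -0.705 < 0 so the relationship is negative.
|r| = 0.705, which falls in the moderate range.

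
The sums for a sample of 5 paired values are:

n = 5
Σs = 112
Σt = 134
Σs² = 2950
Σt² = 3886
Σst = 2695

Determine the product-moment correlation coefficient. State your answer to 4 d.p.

r = (nΣst − ΣsΣt) / √[(nΣs² − (Σs)²)(nΣt² − (Σt)²)]
Numerator: 5×2695 − 112×134 = -1533
Denominator: √[(14750 − 12544)(19430 − 17956)] = √[2206 × 1474] = 1803.2315
r = -1533 / 1803.2315 ≈ -0.8501

-0.8501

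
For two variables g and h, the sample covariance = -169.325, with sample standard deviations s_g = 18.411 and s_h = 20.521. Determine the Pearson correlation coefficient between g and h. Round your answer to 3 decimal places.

r = Cov(g,h) / (s_g · s_h) = -169.325 / (18.411 × 20.521)
  = -169.325 / 377.8121 ≈ -0.448

-0.448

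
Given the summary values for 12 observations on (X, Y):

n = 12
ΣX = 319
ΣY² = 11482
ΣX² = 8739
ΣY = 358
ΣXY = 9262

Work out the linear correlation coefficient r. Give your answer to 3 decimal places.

r = (nΣXY − ΣXΣY) / √[(nΣX² − (ΣX)²)(nΣY² − (ΣY)²)]
Numerator: 12×9262 − 319×358 = -3058
Denominator: √[(104868 − 101761)(137784 − 128164)] = √[3107 × 9620] = 5467.1144
r = -3058 / 5467.1144 ≈ -0.559

-0.559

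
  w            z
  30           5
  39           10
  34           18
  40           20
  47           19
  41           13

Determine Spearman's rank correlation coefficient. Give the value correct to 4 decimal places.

Rank w: 1, 3, 2, 4, 6, 5
Rank z: 1, 2, 4, 6, 5, 3
d = rank(w) − rank(z): 0, 1, -2, -2, 1, 2; Σd² = 14
ρ = 1 − 6Σd² / [n(n²−1)] = 1 − 6×14 / (6×35) = 1 − 84/210 ≈ 0.6000

0.6000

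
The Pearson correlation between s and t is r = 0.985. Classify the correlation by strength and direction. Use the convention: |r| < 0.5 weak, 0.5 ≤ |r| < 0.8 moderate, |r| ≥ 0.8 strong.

strong positive

r = 0.985 > 0 so the relationship is positive.
|r| = 0.985, which falls in the strong range.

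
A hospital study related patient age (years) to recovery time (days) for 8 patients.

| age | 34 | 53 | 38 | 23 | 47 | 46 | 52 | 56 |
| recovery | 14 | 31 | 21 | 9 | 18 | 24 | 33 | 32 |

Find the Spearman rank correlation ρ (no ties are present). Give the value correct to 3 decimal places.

0.857

Rank age: 2, 7, 3, 1, 5, 4, 6, 8
Rank recovery: 2, 6, 4, 1, 3, 5, 8, 7
d = rank(age) − rank(recovery): 0, 1, -1, 0, 2, -1, -2, 1; Σd² = 12
ρ = 1 − 6Σd² / [n(n²−1)] = 1 − 6×12 / (8×63) = 1 − 72/504 ≈ 0.857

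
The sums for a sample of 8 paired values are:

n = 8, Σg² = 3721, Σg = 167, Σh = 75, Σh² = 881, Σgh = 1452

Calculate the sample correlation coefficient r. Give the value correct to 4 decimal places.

-0.5559

r = (nΣgh − ΣgΣh) / √[(nΣg² − (Σg)²)(nΣh² − (Σh)²)]
Numerator: 8×1452 − 167×75 = -909
Denominator: √[(29768 − 27889)(7048 − 5625)] = √[1879 × 1423] = 1635.1810
r = -909 / 1635.1810 ≈ -0.5559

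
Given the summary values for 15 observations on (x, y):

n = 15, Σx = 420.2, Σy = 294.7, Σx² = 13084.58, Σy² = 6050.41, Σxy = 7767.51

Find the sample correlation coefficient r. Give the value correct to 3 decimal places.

r = (nΣxy − ΣxΣy) / √[(nΣx² − (Σx)²)(nΣy² − (Σy)²)]
Numerator: 15×7767.51 − 420.2×294.7 = -7320.29
Denominator: √[(196268.7 − 176568.04)(90756.15 − 86848.09)] = √[19700.66 × 3908.06] = 8774.4721
r = -7320.29 / 8774.4721 ≈ -0.834

-0.834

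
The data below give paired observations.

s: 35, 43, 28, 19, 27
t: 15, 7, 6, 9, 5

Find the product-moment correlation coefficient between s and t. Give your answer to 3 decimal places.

0.161

n = 5, Σs = 152, Σt = 42, Σs² = 4948, Σt² = 416, Σst = 1300
nΣst − ΣsΣt = 6500 − 6384 = 116
nΣs² − (Σs)² = 24740 − 23104 = 1636; nΣt² − (Σt)² = 2080 − 1764 = 316
r = 116 / √(1636 × 316) = 116 / 719.0104 ≈ 0.161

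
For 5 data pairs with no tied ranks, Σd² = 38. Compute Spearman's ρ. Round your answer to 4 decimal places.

-0.9000

ρ = 1 − 6Σd² / [n(n²−1)] = 1 − 6×38 / (5×24)
  = 1 − 228/120 = 1 − 1.90000 ≈ -0.9000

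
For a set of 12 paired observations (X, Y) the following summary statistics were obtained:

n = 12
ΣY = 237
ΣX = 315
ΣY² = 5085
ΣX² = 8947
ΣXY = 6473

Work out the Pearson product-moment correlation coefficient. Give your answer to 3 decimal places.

r = (nΣXY − ΣXΣY) / √[(nΣX² − (ΣX)²)(nΣY² − (ΣY)²)]
Numerator: 12×6473 − 315×237 = 3021
Denominator: √[(107364 − 99225)(61020 − 56169)] = √[8139 × 4851] = 6283.4934
r = 3021 / 6283.4934 ≈ 0.481

0.481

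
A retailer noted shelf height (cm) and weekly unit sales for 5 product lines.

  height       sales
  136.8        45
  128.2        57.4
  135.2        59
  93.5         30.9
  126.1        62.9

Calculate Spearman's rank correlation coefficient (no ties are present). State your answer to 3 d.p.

Rank height: 5, 3, 4, 1, 2
Rank sales: 2, 3, 4, 1, 5
d = rank(height) − rank(sales): 3, 0, 0, 0, -3; Σd² = 18
ρ = 1 − 6Σd² / [n(n²−1)] = 1 − 6×18 / (5×24) = 1 − 108/120 ≈ 0.100

0.100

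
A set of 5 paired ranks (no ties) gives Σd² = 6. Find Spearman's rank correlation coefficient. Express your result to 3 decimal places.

ρ = 1 − 6Σd² / [n(n²−1)] = 1 − 6×6 / (5×24)
  = 1 − 36/120 = 1 − 0.3000 ≈ 0.700

0.700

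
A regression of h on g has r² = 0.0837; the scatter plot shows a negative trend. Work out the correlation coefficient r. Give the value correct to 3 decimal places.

|r| = √0.0837 = 0.289
The association is negative, so r = −0.289.

-0.289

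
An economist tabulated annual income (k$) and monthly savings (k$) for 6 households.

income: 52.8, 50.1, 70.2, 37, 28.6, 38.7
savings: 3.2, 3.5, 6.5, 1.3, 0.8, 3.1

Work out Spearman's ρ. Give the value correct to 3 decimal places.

0.943

Rank income: 5, 4, 6, 2, 1, 3
Rank savings: 4, 5, 6, 2, 1, 3
d = rank(income) − rank(savings): 1, -1, 0, 0, 0, 0; Σd² = 2
ρ = 1 − 6Σd² / [n(n²−1)] = 1 − 6×2 / (6×35) = 1 − 12/210 ≈ 0.943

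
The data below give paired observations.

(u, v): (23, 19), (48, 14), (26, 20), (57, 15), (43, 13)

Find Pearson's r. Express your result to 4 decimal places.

n = 5, Σu = 197, Σv = 81, Σu² = 8607, Σv² = 1351, Σuv = 3043
nΣuv − ΣuΣv = 15215 − 15957 = -742
nΣu² − (Σu)² = 43035 − 38809 = 4226; nΣv² − (Σv)² = 6755 − 6561 = 194
r = -742 / √(4226 × 194) = -742 / 905.4524 ≈ -0.8195

-0.8195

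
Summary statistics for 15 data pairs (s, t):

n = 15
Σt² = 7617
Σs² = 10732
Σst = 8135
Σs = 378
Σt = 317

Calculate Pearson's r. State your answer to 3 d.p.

0.139

r = (nΣst − ΣsΣt) / √[(nΣs² − (Σs)²)(nΣt² − (Σt)²)]
Numerator: 15×8135 − 378×317 = 2199
Denominator: √[(160980 − 142884)(114255 − 100489)] = √[18096 × 13766] = 15783.2042
r = 2199 / 15783.2042 ≈ 0.139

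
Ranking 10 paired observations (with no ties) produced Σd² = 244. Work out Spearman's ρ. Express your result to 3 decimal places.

-0.479

ρ = 1 − 6Σd² / [n(n²−1)] = 1 − 6×244 / (10×99)
  = 1 − 1464/990 = 1 − 1.4788 ≈ -0.479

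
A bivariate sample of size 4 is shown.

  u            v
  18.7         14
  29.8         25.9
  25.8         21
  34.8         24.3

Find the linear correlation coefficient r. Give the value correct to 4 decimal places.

0.9032

n = 4, Σu = 109.1, Σv = 85.2, Σu² = 3114.41, Σv² = 1898.3, Σuv = 2421.06
nΣuv − ΣuΣv = 9684.24 − 9295.32 = 388.92
nΣu² − (Σu)² = 12457.64 − 11902.81 = 554.83; nΣv² − (Σv)² = 7593.2 − 7259.04 = 334.16
r = 388.92 / √(554.83 × 334.16) = 388.92 / 430.5833 ≈ 0.9032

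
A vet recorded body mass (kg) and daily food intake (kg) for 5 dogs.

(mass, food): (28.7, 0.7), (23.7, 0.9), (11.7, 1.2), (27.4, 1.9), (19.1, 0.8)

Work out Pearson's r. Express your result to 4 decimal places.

0.0850

n = 5, Σx = 110.6, Σy = 5.5, Σx² = 2637.84, Σy² = 6.99, Σxy = 122.8
nΣxy − ΣxΣy = 614 − 608.3 = 5.7
nΣx² − (Σx)² = 13189.2 − 12232.36 = 956.84; nΣy² − (Σy)² = 34.95 − 30.25 = 4.7
r = 5.7 / √(956.84 × 4.7) = 5.7 / 67.0608 ≈ 0.0850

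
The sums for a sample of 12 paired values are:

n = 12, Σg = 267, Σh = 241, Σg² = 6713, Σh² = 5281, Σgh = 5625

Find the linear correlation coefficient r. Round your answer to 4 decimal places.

r = (nΣgh − ΣgΣh) / √[(nΣg² − (Σg)²)(nΣh² − (Σh)²)]
Numerator: 12×5625 − 267×241 = 3153
Denominator: √[(80556 − 71289)(63372 − 58081)] = √[9267 × 5291] = 7002.2637
r = 3153 / 7002.2637 ≈ 0.4503

0.4503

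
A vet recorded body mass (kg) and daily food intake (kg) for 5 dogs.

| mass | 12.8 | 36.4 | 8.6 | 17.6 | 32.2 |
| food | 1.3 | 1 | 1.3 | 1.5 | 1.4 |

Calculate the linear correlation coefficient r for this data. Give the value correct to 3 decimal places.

n = 5, Σx = 107.6, Σy = 6.5, Σx² = 2909.36, Σy² = 8.59, Σxy = 135.7
nΣxy − ΣxΣy = 678.5 − 699.4 = -20.9
nΣx² − (Σx)² = 14546.8 − 11577.76 = 2969.04; nΣy² − (Σy)² = 42.95 − 42.25 = 0.7
r = -20.9 / √(2969.04 × 0.7) = -20.9 / 45.5887 ≈ -0.458

-0.458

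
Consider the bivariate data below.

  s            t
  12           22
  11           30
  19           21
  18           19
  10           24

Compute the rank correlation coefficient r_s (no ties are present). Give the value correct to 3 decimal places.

-0.800

Rank s: 3, 2, 5, 4, 1
Rank t: 3, 5, 2, 1, 4
d = rank(s) − rank(t): 0, -3, 3, 3, -3; Σd² = 36
ρ = 1 − 6Σd² / [n(n²−1)] = 1 − 6×36 / (5×24) = 1 − 216/120 ≈ -0.800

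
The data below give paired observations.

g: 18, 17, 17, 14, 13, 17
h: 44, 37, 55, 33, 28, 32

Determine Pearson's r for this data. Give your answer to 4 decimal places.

n = 6, Σg = 96, Σh = 229, Σg² = 1556, Σh² = 9227, Σgh = 3726
nΣgh − ΣgΣh = 22356 − 21984 = 372
nΣg² − (Σg)² = 9336 − 9216 = 120; nΣh² − (Σh)² = 55362 − 52441 = 2921
r = 372 / √(120 × 2921) = 372 / 592.0473 ≈ 0.6283

0.6283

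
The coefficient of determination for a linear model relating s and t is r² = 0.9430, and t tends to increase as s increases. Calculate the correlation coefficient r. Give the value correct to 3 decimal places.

0.971

|r| = √0.9430 = 0.971
The association is positive, so r = 0.971.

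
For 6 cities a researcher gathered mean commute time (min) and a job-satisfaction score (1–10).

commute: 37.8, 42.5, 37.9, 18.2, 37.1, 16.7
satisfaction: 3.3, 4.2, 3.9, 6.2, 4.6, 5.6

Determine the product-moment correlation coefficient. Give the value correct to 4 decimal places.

-0.8738

n = 6, Σx = 190.2, Σy = 27.8, Σx² = 6658.04, Σy² = 134.7, Σxy = 828.07
nΣxy − ΣxΣy = 4968.42 − 5287.56 = -319.14
nΣx² − (Σx)² = 39948.24 − 36176.04 = 3772.2; nΣy² − (Σy)² = 808.2 − 772.84 = 35.36
r = -319.14 / √(3772.2 × 35.36) = -319.14 / 365.2191 ≈ -0.8738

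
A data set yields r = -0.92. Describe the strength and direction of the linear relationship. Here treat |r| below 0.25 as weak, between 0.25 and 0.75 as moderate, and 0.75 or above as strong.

r = -0.92 < 0 so the relationship is negative.
|r| = 0.92, which falls in the strong range.

strong negative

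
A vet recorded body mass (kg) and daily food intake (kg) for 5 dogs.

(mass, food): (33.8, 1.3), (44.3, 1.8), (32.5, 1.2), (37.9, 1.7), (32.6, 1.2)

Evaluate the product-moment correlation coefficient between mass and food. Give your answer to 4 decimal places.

n = 5, Σx = 181.1, Σy = 7.2, Σx² = 6660.35, Σy² = 10.7, Σxy = 266.23
nΣxy − ΣxΣy = 1331.15 − 1303.92 = 27.23
nΣx² − (Σx)² = 33301.75 − 32797.21 = 504.54; nΣy² − (Σy)² = 53.5 − 51.84 = 1.66
r = 27.23 / √(504.54 × 1.66) = 27.23 / 28.9402 ≈ 0.9409

0.9409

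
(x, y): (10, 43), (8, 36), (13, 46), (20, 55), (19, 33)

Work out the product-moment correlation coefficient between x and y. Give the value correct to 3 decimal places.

n = 5, Σx = 70, Σy = 213, Σx² = 1094, Σy² = 9375, Σxy = 3043
nΣxy − ΣxΣy = 15215 − 14910 = 305
nΣx² − (Σx)² = 5470 − 4900 = 570; nΣy² − (Σy)² = 46875 − 45369 = 1506
r = 305 / √(570 × 1506) = 305 / 926.5096 ≈ 0.329

0.329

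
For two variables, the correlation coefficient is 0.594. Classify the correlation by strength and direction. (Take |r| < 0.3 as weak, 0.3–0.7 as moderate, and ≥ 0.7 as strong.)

r = 0.594 > 0 so the relationship is positive.
|r| = 0.594, which falls in the moderate range.

moderate positive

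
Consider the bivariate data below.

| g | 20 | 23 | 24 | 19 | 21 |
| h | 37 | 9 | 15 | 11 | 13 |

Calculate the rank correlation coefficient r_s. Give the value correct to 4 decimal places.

Rank g: 2, 4, 5, 1, 3
Rank h: 5, 1, 4, 2, 3
d = rank(g) − rank(h): -3, 3, 1, -1, 0; Σd² = 20
ρ = 1 − 6Σd² / [n(n²−1)] = 1 − 6×20 / (5×24) = 1 − 120/120 ≈ 0.0000

0.0000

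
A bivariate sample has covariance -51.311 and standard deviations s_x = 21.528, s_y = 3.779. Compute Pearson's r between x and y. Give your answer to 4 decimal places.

-0.6307

r = Cov(x,y) / (s_x · s_y) = -51.311 / (21.528 × 3.779)
  = -51.311 / 81.3543 ≈ -0.6307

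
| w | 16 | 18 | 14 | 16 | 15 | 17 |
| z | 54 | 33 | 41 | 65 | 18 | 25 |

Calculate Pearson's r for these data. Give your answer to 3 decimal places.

-0.072

n = 6, Σw = 96, Σz = 236, Σw² = 1546, Σz² = 10860, Σwz = 3767
nΣwz − ΣwΣz = 22602 − 22656 = -54
nΣw² − (Σw)² = 9276 − 9216 = 60; nΣz² − (Σz)² = 65160 − 55696 = 9464
r = -54 / √(60 × 9464) = -54 / 753.5516 ≈ -0.072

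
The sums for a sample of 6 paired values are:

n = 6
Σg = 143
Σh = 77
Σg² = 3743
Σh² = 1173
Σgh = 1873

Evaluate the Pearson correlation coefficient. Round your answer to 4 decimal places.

0.1521

r = (nΣgh − ΣgΣh) / √[(nΣg² − (Σg)²)(nΣh² − (Σh)²)]
Numerator: 6×1873 − 143×77 = 227
Denominator: √[(22458 − 20449)(7038 − 5929)] = √[2009 × 1109] = 1492.6423
r = 227 / 1492.6423 ≈ 0.1521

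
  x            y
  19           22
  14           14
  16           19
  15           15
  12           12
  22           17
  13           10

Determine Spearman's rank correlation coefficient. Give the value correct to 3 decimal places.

Rank x: 6, 3, 5, 4, 1, 7, 2
Rank y: 7, 3, 6, 4, 2, 5, 1
d = rank(x) − rank(y): -1, 0, -1, 0, -1, 2, 1; Σd² = 8
ρ = 1 − 6Σd² / [n(n²−1)] = 1 − 6×8 / (7×48) = 1 − 48/336 ≈ 0.857

0.857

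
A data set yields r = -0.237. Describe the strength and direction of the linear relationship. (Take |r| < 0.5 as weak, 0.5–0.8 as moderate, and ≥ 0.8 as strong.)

weak negative

r = -0.237 < 0 so the relationship is negative.
|r| = 0.237, which falls in the weak range.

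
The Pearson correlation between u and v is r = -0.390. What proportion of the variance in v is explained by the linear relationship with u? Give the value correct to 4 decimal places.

0.1521

r² = (-0.390)² = 0.1521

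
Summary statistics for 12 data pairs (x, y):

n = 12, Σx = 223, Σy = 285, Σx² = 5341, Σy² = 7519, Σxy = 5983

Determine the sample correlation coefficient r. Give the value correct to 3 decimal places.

0.725

r = (nΣxy − ΣxΣy) / √[(nΣx² − (Σx)²)(nΣy² − (Σy)²)]
Numerator: 12×5983 − 223×285 = 8241
Denominator: √[(64092 − 49729)(90228 − 81225)] = √[14363 × 9003] = 11371.4594
r = 8241 / 11371.4594 ≈ 0.725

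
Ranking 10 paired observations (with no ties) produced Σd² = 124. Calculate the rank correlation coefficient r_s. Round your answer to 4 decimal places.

ρ = 1 − 6Σd² / [n(n²−1)] = 1 − 6×124 / (10×99)
  = 1 − 744/990 = 1 − 0.75152 ≈ 0.2485

0.2485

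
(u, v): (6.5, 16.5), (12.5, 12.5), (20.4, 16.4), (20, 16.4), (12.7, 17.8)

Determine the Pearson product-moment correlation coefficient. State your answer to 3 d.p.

0.092

n = 5, Σu = 72.1, Σv = 79.6, Σu² = 1175.95, Σv² = 1283.26, Σuv = 1152.12
nΣuv − ΣuΣv = 5760.6 − 5739.16 = 21.44
nΣu² − (Σu)² = 5879.75 − 5198.41 = 681.34; nΣv² − (Σv)² = 6416.3 − 6336.16 = 80.14
r = 21.44 / √(681.34 × 80.14) = 21.44 / 233.6720 ≈ 0.092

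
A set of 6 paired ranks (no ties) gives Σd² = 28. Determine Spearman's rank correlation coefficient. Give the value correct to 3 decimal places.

ρ = 1 − 6Σd² / [n(n²−1)] = 1 − 6×28 / (6×35)
  = 1 − 168/210 = 1 − 0.8000 ≈ 0.200

0.200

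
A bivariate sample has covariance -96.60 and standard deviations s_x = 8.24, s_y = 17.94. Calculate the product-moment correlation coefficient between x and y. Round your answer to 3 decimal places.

r = Cov(x,y) / (s_x · s_y) = -96.60 / (8.24 × 17.94)
  = -96.60 / 147.8256 ≈ -0.653

-0.653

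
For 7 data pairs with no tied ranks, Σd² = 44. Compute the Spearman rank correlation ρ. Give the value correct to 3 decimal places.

0.214

ρ = 1 − 6Σd² / [n(n²−1)] = 1 − 6×44 / (7×48)
  = 1 − 264/336 = 1 − 0.7857 ≈ 0.214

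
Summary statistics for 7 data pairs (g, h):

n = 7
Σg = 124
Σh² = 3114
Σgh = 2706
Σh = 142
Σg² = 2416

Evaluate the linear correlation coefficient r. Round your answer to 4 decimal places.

0.8420

r = (nΣgh − ΣgΣh) / √[(nΣg² − (Σg)²)(nΣh² − (Σh)²)]
Numerator: 7×2706 − 124×142 = 1334
Denominator: √[(16912 − 15376)(21798 − 20164)] = √[1536 × 1634] = 1584.2424
r = 1334 / 1584.2424 ≈ 0.8420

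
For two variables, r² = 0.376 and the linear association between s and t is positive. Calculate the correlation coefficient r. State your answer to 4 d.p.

0.6132

|r| = √0.376 = 0.6132
The association is positive, so r = 0.6132.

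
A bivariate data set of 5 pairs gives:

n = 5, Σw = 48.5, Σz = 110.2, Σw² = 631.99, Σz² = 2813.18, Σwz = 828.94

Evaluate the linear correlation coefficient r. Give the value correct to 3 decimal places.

-0.963

r = (nΣwz − ΣwΣz) / √[(nΣw² − (Σw)²)(nΣz² − (Σz)²)]
Numerator: 5×828.94 − 48.5×110.2 = -1200
Denominator: √[(3159.95 − 2352.25)(14065.9 − 12144.04)] = √[807.7 × 1921.86] = 1245.9078
r = -1200 / 1245.9078 ≈ -0.963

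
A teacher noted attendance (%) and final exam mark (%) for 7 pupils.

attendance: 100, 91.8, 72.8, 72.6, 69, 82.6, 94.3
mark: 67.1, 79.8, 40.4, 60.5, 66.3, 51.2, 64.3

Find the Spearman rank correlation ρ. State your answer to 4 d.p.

0.3929

Rank attendance: 7, 5, 3, 2, 1, 4, 6
Rank mark: 6, 7, 1, 3, 5, 2, 4
d = rank(attendance) − rank(mark): 1, -2, 2, -1, -4, 2, 2; Σd² = 34
ρ = 1 − 6Σd² / [n(n²−1)] = 1 − 6×34 / (7×48) = 1 − 204/336 ≈ 0.3929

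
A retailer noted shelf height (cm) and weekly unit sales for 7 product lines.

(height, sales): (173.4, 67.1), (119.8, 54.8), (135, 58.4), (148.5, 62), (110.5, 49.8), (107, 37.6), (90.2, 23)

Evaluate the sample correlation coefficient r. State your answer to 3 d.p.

0.900

n = 7, Σx = 884.4, Σy = 352.7, Σx² = 116492.14, Σy² = 19182.81, Σxy = 46891.88
nΣxy − ΣxΣy = 328243.16 − 311927.88 = 16315.28
nΣx² − (Σx)² = 815444.98 − 782163.36 = 33281.62; nΣy² − (Σy)² = 134279.67 − 124397.29 = 9882.38
r = 16315.28 / √(33281.62 × 9882.38) = 16315.28 / 18135.6449 ≈ 0.900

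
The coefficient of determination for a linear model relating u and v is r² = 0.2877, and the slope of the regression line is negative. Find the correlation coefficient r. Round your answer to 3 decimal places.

|r| = √0.2877 = 0.536
The association is negative, so r = −0.536.

-0.536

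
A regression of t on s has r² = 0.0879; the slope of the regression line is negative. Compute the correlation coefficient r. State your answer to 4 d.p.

-0.2965

|r| = √0.0879 = 0.2965
The association is negative, so r = −0.2965.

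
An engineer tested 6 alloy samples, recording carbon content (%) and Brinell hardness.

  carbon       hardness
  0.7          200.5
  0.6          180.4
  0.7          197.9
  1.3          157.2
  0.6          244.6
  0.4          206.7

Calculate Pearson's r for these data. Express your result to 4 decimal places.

-0.6737

n = 6, Σx = 4.3, Σy = 1187.3, Σx² = 3.55, Σy² = 239174.71, Σxy = 820.92
nΣxy − ΣxΣy = 4925.52 − 5105.39 = -179.87
nΣx² − (Σx)² = 21.3 − 18.49 = 2.81; nΣy² − (Σy)² = 1435048.26 − 1409681.29 = 25366.97
r = -179.87 / √(2.81 × 25366.97) = -179.87 / 266.9854 ≈ -0.6737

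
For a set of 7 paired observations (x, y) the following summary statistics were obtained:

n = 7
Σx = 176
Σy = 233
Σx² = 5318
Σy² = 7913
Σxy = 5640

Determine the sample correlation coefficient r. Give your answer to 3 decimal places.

-0.582

r = (nΣxy − ΣxΣy) / √[(nΣx² − (Σx)²)(nΣy² − (Σy)²)]
Numerator: 7×5640 − 176×233 = -1528
Denominator: √[(37226 − 30976)(55391 − 54289)] = √[6250 × 1102] = 2624.4047
r = -1528 / 2624.4047 ≈ -0.582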